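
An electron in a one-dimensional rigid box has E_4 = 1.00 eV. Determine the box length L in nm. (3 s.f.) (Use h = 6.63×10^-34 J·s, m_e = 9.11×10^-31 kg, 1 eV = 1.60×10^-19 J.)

From E_n = n²h²/(8m_eL²), L = n·h/√(8m_eE_n).
E_4 = 1.00 eV = 1.600×10^-19 J, so L = 4·6.63×10^-34/√(8·9.11×10^-31·1.600×10^-19) = 2.46×10^-9 m = 2.46 nm.

L = 2.46 nm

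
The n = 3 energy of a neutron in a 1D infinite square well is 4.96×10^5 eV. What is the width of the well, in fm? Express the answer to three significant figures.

From E_n = n²h²/(8m_nL²), L = n·h/√(8m_nE_n).
E_3 = 4.96×10^5 eV = 7.946×10^-14 J, so L = 3·6.626×10^-34/√(8·1.675×10^-27·7.946×10^-14) = 6.09×10^-14 m = 60.9 fm.

L = 60.9 fm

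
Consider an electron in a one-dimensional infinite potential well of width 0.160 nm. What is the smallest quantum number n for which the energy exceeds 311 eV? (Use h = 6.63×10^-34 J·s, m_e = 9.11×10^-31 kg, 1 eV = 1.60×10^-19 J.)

n = 5

E_1 = h²/(8m_eL²) = 2.356×10^-18 J = 14.73 eV.
Need n² > 311/14.73 = 21.11, i.e. n > 4.595.
The smallest integer satisfying this is n = 5.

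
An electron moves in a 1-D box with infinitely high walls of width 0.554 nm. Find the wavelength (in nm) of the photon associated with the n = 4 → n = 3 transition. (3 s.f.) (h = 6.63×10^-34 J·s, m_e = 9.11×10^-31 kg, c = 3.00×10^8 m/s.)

λ = 145 nm

E_1 = h²/(8m_eL²) = 1.965×10^-19 J, so ΔE = (4² − 3²)E_1 = 1.375×10^-18 J.
λ = hc/ΔE = (6.63×10^-34·3.00×10^8)/1.375×10^-18 = 1.45×10^-7 m = 145 nm.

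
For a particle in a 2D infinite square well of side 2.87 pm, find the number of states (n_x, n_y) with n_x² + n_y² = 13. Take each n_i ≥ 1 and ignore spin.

The level has n_x² + n_y² = 13. The ordered positive-integer solutions are (2, 3), (3, 2).
That gives 2 states.

degeneracy = 2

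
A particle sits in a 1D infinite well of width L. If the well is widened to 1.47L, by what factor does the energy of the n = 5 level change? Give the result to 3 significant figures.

0.463

E_n ∝ 1/L², so the energy scales by 1/1.47² = 0.463.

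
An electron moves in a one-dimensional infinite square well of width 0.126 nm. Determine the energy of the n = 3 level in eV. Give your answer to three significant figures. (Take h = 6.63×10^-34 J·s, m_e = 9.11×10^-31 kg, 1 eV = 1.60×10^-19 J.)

E_3 = 214 eV

For an infinite well E_n = n²h²/(8m_eL²), so E_1 = h²/(8m_eL²) = (6.63×10^-34)²/(8·9.11×10^-31·(1.26×10^-10 m)²) = 3.799×10^-18 J.
Then E_3 = 3²·E_1 = 9·3.799×10^-18 J = 3.419×10^-17 J.
Converting, E_3 = 3.419×10^-17 J / (1.60×10^-19 J/eV) = 214 eV.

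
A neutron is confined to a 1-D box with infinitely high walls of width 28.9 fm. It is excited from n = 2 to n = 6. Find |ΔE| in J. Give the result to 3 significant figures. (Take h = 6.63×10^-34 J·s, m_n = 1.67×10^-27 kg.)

|ΔE| = 1.26×10^-12 J

E_1 = h²/(8m_nL²) = 3.939×10^-14 J.
|ΔE| = |2² − 6²|·E_1 = 32·3.939×10^-14 J = 1.26×10^-12 J.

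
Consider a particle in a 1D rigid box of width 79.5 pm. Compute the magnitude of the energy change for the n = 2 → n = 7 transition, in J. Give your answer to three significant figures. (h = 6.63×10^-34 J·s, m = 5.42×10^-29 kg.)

|ΔE| = 7.22×10^-18 J

E_1 = h²/(8mL²) = 1.604×10^-19 J.
|ΔE| = |2² − 7²|·E_1 = 45·1.604×10^-19 J = 7.22×10^-18 J.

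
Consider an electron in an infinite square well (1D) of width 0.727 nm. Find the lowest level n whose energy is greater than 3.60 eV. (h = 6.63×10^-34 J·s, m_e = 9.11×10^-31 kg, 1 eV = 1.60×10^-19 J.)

E_1 = h²/(8m_eL²) = 1.141×10^-19 J = 0.7131 eV.
Need n² > 3.60/0.7131 = 5.048, i.e. n > 2.247.
The smallest integer satisfying this is n = 3.

n = 3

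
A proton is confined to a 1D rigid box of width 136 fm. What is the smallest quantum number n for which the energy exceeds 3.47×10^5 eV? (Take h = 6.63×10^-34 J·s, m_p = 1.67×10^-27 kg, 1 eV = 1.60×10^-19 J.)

n = 6

E_1 = h²/(8m_pL²) = 1.779×10^-15 J = 1.112×10^4 eV.
Need n² > 3.47×10^5/1.112×10^4 = 31.21, i.e. n > 5.587.
The smallest integer satisfying this is n = 6.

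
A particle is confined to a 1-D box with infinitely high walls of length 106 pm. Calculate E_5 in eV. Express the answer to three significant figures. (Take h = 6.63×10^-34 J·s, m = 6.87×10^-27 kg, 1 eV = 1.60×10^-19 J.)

For an infinite well E_n = n²h²/(8mL²), so E_1 = h²/(8mL²) = (6.63×10^-34)²/(8·6.87×10^-27·(1.06×10^-10 m)²) = 7.118×10^-22 J.
Then E_5 = 5²·E_1 = 25·7.118×10^-22 J = 1.780×10^-20 J.
Converting, E_5 = 1.780×10^-20 J / (1.60×10^-19 J/eV) = 0.111 eV.

E_5 = 0.111 eV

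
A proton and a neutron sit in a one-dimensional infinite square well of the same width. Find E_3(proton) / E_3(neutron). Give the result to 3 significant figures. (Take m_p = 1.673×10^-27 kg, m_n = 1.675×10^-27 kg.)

E_n ∝ 1/m at fixed n and L, so the ratio is m_n/m_p = 1.675×10^-27/1.673×10^-27 = 1.00.

1.00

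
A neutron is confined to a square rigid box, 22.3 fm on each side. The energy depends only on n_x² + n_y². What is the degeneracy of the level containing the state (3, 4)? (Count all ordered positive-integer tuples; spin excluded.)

degeneracy = 2

The level has n_x² + n_y² = 25. The ordered positive-integer solutions are (3, 4), (4, 3).
That gives 2 states.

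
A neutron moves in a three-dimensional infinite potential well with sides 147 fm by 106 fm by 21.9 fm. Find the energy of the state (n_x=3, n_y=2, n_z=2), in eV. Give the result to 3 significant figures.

E = 1.86×10^6 eV

For a 3D rectangular well E = (h²/8m_n)·Σ n_i²/L_i² = (6.626×10^-34)²/(8·1.675×10^-27) · [3²/(147 fm)² + 2²/(106 fm)² + 2²/(21.9 fm)²].
Evaluating gives E = 2.986×10^-13 J = 1.86×10^6 eV.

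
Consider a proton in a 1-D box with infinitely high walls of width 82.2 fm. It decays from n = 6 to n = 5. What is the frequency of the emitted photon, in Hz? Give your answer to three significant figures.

E_1 = h²/(8m_pL²) = 4.855×10^-15 J and ΔE = (6² − 5²)E_1 = 5.341×10^-14 J.
f = ΔE/h = 5.341×10^-14/6.626×10^-34 = 8.06×10^19 Hz.

f = 8.06×10^19 Hz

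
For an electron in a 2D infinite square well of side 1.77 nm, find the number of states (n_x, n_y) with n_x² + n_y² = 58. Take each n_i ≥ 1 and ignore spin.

degeneracy = 2

The level has n_x² + n_y² = 58. The ordered positive-integer solutions are (3, 7), (7, 3).
That gives 2 states.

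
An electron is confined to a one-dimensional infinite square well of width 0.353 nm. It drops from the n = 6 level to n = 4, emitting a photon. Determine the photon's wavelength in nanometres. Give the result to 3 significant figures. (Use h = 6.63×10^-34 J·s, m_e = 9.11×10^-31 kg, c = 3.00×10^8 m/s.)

E_1 = h²/(8m_eL²) = 4.840×10^-19 J, so ΔE = (6² − 4²)E_1 = 9.680×10^-18 J.
λ = hc/ΔE = (6.63×10^-34·3.00×10^8)/9.680×10^-18 = 2.05×10^-8 m = 20.5 nm.

λ = 20.5 nm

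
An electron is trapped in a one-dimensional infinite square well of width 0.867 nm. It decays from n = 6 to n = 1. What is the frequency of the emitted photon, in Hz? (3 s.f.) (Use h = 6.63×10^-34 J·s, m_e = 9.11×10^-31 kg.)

E_1 = h²/(8m_eL²) = 8.024×10^-20 J and ΔE = (6² − 1²)E_1 = 2.808×10^-18 J.
f = ΔE/h = 2.808×10^-18/6.63×10^-34 = 4.24×10^15 Hz.

f = 4.24×10^15 Hz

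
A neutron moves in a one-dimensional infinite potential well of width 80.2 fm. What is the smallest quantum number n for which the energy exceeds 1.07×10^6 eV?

E_1 = h²/(8m_nL²) = 5.094×10^-15 J = 3.180×10^4 eV.
Need n² > 1.07×10^6/3.180×10^4 = 33.65, i.e. n > 5.801.
The smallest integer satisfying this is n = 6.

n = 6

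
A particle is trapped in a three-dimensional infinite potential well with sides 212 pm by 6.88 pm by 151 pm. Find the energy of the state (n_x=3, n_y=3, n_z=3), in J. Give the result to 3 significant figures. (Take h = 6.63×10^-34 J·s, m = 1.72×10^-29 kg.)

For a 3D rectangular well E = (h²/8m)·Σ n_i²/L_i² = (6.63×10^-34)²/(8·1.72×10^-29) · [3²/(212 pm)² + 3²/(6.88 pm)² + 3²/(151 pm)²].
Evaluating gives E = 6.09×10^-16 J.

E = 6.09×10^-16 J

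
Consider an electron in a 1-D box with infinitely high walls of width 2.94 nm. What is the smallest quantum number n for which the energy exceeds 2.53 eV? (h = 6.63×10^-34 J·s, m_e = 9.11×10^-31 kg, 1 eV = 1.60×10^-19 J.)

E_1 = h²/(8m_eL²) = 6.978×10^-21 J = 0.04361 eV.
Need n² > 2.53/0.04361 = 58.01, i.e. n > 7.616.
The smallest integer satisfying this is n = 8.

n = 8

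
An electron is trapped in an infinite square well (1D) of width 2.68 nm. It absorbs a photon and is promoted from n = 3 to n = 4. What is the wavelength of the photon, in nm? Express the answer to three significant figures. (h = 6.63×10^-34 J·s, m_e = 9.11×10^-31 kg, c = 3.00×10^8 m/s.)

λ = 3.38×10^3 nm

E_1 = h²/(8m_eL²) = 8.397×10^-21 J, so ΔE = (4² − 3²)E_1 = 5.878×10^-20 J.
λ = hc/ΔE = (6.63×10^-34·3.00×10^8)/5.878×10^-20 = 3.38×10^-6 m = 3.38×10^3 nm.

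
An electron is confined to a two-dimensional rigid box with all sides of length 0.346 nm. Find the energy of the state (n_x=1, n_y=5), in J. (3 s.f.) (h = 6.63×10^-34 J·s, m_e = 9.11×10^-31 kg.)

E = 1.31×10^-17 J

For a 2D rectangular well E = (h²/8m_e)·Σ n_i²/L_i² = (6.63×10^-34)²/(8·9.11×10^-31) · [1²/(0.346 nm)² + 5²/(0.346 nm)²].
Evaluating gives E = 1.31×10^-17 J.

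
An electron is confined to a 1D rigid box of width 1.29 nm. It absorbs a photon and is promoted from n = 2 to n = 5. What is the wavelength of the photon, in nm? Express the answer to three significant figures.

E_1 = h²/(8m_eL²) = 3.620×10^-20 J, so ΔE = (5² − 2²)E_1 = 7.602×10^-19 J.
λ = hc/ΔE = (6.626×10^-34·2.998×10^8)/7.602×10^-19 = 2.61×10^-7 m = 261 nm.

λ = 261 nm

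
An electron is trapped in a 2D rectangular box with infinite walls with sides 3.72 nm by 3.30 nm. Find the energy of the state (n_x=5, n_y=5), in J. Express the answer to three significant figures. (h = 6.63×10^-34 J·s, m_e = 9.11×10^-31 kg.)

For a 2D rectangular well E = (h²/8m_e)·Σ n_i²/L_i² = (6.63×10^-34)²/(8·9.11×10^-31) · [5²/(3.72 nm)² + 5²/(3.30 nm)²].
Evaluating gives E = 2.47×10^-19 J.

E = 2.47×10^-19 J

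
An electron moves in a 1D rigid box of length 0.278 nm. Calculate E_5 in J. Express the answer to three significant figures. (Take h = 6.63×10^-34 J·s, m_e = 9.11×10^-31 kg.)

For an infinite well E_n = n²h²/(8m_eL²), so E_1 = h²/(8m_eL²) = (6.63×10^-34)²/(8·9.11×10^-31·(2.78×10^-10 m)²) = 7.804×10^-19 J.
Then E_5 = 5²·E_1 = 25·7.804×10^-19 J = 1.95×10^-17 J.

E_5 = 1.95×10^-17 J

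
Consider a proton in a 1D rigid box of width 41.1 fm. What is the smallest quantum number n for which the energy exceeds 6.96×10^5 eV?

E_1 = h²/(8m_pL²) = 1.942×10^-14 J = 1.212×10^5 eV.
Need n² > 6.96×10^5/1.212×10^5 = 5.743, i.e. n > 2.396.
The smallest integer satisfying this is n = 3.

n = 3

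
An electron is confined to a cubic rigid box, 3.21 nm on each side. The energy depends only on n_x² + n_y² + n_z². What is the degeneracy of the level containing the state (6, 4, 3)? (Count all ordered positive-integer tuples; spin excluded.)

degeneracy = 6

The level has n_x² + n_y² + n_z² = 61. The ordered positive-integer solutions are (3, 4, 6), (3, 6, 4), (4, 3, 6), (4, 6, 3), (6, 3, 4), (6, 4, 3).
That gives 6 states.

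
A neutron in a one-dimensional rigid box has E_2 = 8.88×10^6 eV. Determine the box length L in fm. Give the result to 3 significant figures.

L = 9.60 fm

From E_n = n²h²/(8m_nL²), L = n·h/√(8m_nE_n).
E_2 = 8.88×10^6 eV = 1.423×10^-12 J, so L = 2·6.626×10^-34/√(8·1.675×10^-27·1.423×10^-12) = 9.60×10^-15 m = 9.60 fm.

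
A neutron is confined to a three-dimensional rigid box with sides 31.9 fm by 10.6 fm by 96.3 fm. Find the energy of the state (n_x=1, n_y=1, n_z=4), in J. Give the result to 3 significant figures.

For a 3D rectangular well E = (h²/8m_n)·Σ n_i²/L_i² = (6.626×10^-34)²/(8·1.675×10^-27) · [1²/(31.9 fm)² + 1²/(10.6 fm)² + 4²/(96.3 fm)²].
Evaluating gives E = 3.80×10^-13 J.

E = 3.80×10^-13 J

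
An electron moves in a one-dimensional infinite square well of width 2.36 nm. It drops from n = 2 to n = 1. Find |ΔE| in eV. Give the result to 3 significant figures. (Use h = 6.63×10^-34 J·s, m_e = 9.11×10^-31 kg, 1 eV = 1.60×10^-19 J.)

|ΔE| = 0.203 eV

E_1 = h²/(8m_eL²) = 1.083×10^-20 J.
|ΔE| = |2² − 1²|·E_1 = 3·1.083×10^-20 J = 3.249×10^-20 J = 0.203 eV.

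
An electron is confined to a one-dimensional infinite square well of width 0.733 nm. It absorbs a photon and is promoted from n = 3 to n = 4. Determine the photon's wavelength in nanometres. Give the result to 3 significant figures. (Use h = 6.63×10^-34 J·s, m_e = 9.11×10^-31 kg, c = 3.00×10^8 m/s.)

λ = 253 nm

E_1 = h²/(8m_eL²) = 1.123×10^-19 J, so ΔE = (4² − 3²)E_1 = 7.861×10^-19 J.
λ = hc/ΔE = (6.63×10^-34·3.00×10^8)/7.861×10^-19 = 2.53×10^-7 m = 253 nm.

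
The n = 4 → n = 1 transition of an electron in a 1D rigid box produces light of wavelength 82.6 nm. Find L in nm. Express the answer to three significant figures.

The photon carries ΔE = hc/λ = 6.626×10^-34·2.998×10^8/8.26×10^-8 m = 2.405×10^-18 J.
Since ΔE = (4² − 1²)E_1, E_1 = 1.603×10^-19 J, and L = h/√(8m_eE_1) = 6.13×10^-10 m = 0.613 nm.

L = 0.613 nm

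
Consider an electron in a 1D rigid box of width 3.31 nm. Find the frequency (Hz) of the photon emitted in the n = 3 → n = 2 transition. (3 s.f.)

E_1 = h²/(8m_eL²) = 5.499×10^-21 J and ΔE = (3² − 2²)E_1 = 2.749×10^-20 J.
f = ΔE/h = 2.749×10^-20/6.626×10^-34 = 4.15×10^13 Hz.

f = 4.15×10^13 Hz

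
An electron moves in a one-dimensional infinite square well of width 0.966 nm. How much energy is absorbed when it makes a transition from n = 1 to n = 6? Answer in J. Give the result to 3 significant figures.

E_1 = h²/(8m_eL²) = 6.456×10^-20 J.
|ΔE| = |1² − 6²|·E_1 = 35·6.456×10^-20 J = 2.26×10^-18 J.

|ΔE| = 2.26×10^-18 J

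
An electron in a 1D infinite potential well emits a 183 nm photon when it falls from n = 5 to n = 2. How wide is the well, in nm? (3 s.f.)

L = 1.08 nm

The photon carries ΔE = hc/λ = 6.626×10^-34·2.998×10^8/1.83×10^-7 m = 1.086×10^-18 J.
Since ΔE = (5² − 2²)E_1, E_1 = 5.171×10^-20 J, and L = h/√(8m_eE_1) = 1.08×10^-9 m = 1.08 nm.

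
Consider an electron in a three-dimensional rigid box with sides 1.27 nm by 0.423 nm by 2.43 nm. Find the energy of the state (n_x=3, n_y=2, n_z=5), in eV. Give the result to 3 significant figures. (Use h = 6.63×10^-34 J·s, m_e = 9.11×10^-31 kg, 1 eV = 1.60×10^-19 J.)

E = 12.1 eV

For a 3D rectangular well E = (h²/8m_e)·Σ n_i²/L_i² = (6.63×10^-34)²/(8·9.11×10^-31) · [3²/(1.27 nm)² + 2²/(0.423 nm)² + 5²/(2.43 nm)²].
Evaluating gives E = 1.940×10^-18 J = 12.1 eV.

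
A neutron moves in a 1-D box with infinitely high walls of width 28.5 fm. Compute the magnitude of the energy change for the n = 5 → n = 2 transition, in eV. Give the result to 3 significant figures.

E_1 = h²/(8m_nL²) = 4.034×10^-14 J.
|ΔE| = |5² − 2²|·E_1 = 21·4.034×10^-14 J = 8.471×10^-13 J = 5.29×10^6 eV.

|ΔE| = 5.29×10^6 eV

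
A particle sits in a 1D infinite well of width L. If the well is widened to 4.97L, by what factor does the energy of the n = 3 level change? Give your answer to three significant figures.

0.0405

E_n ∝ 1/L², so the energy scales by 1/4.97² = 0.0405.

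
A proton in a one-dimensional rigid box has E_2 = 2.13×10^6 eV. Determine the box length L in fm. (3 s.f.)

From E_n = n²h²/(8m_pL²), L = n·h/√(8m_pE_n).
E_2 = 2.13×10^6 eV = 3.412×10^-13 J, so L = 2·6.626×10^-34/√(8·1.673×10^-27·3.412×10^-13) = 1.96×10^-14 m = 19.6 fm.

L = 19.6 fm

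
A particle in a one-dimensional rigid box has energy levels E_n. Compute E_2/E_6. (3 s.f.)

E_n ∝ n², so E_2/E_6 = 2²/6² = 4/36 = 0.111.

0.111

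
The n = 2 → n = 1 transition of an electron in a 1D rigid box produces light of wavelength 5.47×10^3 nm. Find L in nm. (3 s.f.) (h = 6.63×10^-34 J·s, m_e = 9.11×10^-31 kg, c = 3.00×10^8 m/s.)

L = 2.23 nm

The photon carries ΔE = hc/λ = 6.63×10^-34·3.00×10^8/5.47×10^-6 m = 3.636×10^-20 J.
Since ΔE = (2² − 1²)E_1, E_1 = 1.212×10^-20 J, and L = h/√(8m_eE_1) = 2.23×10^-9 m = 2.23 nm.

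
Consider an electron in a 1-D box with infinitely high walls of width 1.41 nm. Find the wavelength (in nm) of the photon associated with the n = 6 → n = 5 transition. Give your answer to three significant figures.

λ = 596 nm

E_1 = h²/(8m_eL²) = 3.030×10^-20 J, so ΔE = (6² − 5²)E_1 = 3.333×10^-19 J.
λ = hc/ΔE = (6.626×10^-34·2.998×10^8)/3.333×10^-19 = 5.96×10^-7 m = 596 nm.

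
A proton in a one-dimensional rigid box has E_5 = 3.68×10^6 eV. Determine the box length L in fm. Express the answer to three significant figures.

L = 37.3 fm

From E_n = n²h²/(8m_pL²), L = n·h/√(8m_pE_n).
E_5 = 3.68×10^6 eV = 5.895×10^-13 J, so L = 5·6.626×10^-34/√(8·1.673×10^-27·5.895×10^-13) = 3.73×10^-14 m = 37.3 fm.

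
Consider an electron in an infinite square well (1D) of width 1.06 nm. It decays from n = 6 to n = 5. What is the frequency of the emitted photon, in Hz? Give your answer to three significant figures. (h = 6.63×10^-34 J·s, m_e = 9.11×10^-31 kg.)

E_1 = h²/(8m_eL²) = 5.368×10^-20 J and ΔE = (6² − 5²)E_1 = 5.905×10^-19 J.
f = ΔE/h = 5.905×10^-19/6.63×10^-34 = 8.91×10^14 Hz.

f = 8.91×10^14 Hz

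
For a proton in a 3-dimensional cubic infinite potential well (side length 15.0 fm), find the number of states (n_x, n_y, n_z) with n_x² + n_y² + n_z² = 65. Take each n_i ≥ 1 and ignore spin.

The level has n_x² + n_y² + n_z² = 65. The ordered positive-integer solutions are (2, 5, 6), (2, 6, 5), (5, 2, 6), (5, 6, 2), (6, 2, 5), (6, 5, 2).
That gives 6 states.

degeneracy = 6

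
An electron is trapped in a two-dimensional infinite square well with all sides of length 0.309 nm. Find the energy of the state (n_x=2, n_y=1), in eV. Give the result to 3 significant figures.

E = 19.7 eV

For a 2D rectangular well E = (h²/8m_e)·Σ n_i²/L_i² = (6.626×10^-34)²/(8·9.109×10^-31) · [2²/(0.309 nm)² + 1²/(0.309 nm)²].
Evaluating gives E = 3.155×10^-18 J = 19.7 eV.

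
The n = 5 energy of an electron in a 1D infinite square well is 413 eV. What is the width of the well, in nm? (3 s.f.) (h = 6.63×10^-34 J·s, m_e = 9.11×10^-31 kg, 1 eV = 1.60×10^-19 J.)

From E_n = n²h²/(8m_eL²), L = n·h/√(8m_eE_n).
E_5 = 413 eV = 6.608×10^-17 J, so L = 5·6.63×10^-34/√(8·9.11×10^-31·6.608×10^-17) = 1.51×10^-10 m = 0.151 nm.

L = 0.151 nm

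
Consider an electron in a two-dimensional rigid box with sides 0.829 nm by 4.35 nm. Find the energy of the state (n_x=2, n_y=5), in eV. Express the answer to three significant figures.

For a 2D rectangular well E = (h²/8m_e)·Σ n_i²/L_i² = (6.626×10^-34)²/(8·9.109×10^-31) · [2²/(0.829 nm)² + 5²/(4.35 nm)²].
Evaluating gives E = 4.303×10^-19 J = 2.69 eV.

E = 2.69 eV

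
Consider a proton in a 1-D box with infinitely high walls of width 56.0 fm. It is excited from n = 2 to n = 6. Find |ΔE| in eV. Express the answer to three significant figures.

E_1 = h²/(8m_pL²) = 1.046×10^-14 J.
|ΔE| = |2² − 6²|·E_1 = 32·1.046×10^-14 J = 3.347×10^-13 J = 2.09×10^6 eV.

|ΔE| = 2.09×10^6 eV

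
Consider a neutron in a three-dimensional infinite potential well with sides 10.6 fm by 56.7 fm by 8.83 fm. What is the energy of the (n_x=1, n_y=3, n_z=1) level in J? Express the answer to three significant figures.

For a 3D rectangular well E = (h²/8m_n)·Σ n_i²/L_i² = (6.626×10^-34)²/(8·1.675×10^-27) · [1²/(10.6 fm)² + 3²/(56.7 fm)² + 1²/(8.83 fm)²].
Evaluating gives E = 8.04×10^-13 J.

E = 8.04×10^-13 J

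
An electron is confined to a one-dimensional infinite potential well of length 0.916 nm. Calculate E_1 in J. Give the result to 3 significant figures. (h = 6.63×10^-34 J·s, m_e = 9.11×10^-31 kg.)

For an infinite well E_n = n²h²/(8m_eL²), so E_1 = h²/(8m_eL²) = (6.63×10^-34)²/(8·9.11×10^-31·(9.16×10^-10 m)²) = 7.188×10^-20 J.

E_1 = 7.19×10^-20 J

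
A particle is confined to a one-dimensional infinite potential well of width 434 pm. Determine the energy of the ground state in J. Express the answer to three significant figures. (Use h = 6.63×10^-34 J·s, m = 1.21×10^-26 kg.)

For an infinite well E_n = n²h²/(8mL²), so E_1 = h²/(8mL²) = (6.63×10^-34)²/(8·1.21×10^-26·(4.34×10^-10 m)²) = 2.411×10^-23 J.

E_1 = 2.41×10^-23 J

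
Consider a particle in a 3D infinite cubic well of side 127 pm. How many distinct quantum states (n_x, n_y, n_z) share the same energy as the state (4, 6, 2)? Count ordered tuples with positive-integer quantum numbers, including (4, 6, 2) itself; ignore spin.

The level has n_x² + n_y² + n_z² = 56. The ordered positive-integer solutions are (2, 4, 6), (2, 6, 4), (4, 2, 6), (4, 6, 2), (6, 2, 4), (6, 4, 2).
That gives 6 states.

degeneracy = 6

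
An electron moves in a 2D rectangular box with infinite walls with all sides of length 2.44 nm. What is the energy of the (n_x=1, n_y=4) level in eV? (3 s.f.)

E = 1.07 eV

For a 2D rectangular well E = (h²/8m_e)·Σ n_i²/L_i² = (6.626×10^-34)²/(8·9.109×10^-31) · [1²/(2.44 nm)² + 4²/(2.44 nm)²].
Evaluating gives E = 1.720×10^-19 J = 1.07 eV.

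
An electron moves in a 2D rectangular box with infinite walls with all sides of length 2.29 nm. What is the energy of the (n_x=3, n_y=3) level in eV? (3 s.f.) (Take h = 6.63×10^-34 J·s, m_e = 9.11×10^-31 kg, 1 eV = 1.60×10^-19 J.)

E = 1.29 eV

For a 2D rectangular well E = (h²/8m_e)·Σ n_i²/L_i² = (6.63×10^-34)²/(8·9.11×10^-31) · [3²/(2.29 nm)² + 3²/(2.29 nm)²].
Evaluating gives E = 2.070×10^-19 J = 1.29 eV.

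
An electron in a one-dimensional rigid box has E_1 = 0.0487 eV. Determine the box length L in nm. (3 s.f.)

From E_n = n²h²/(8m_eL²), L = n·h/√(8m_eE_n).
E_1 = 0.0487 eV = 7.802×10^-21 J, so L = 1·6.626×10^-34/√(8·9.109×10^-31·7.802×10^-21) = 2.78×10^-9 m = 2.78 nm.

L = 2.78 nm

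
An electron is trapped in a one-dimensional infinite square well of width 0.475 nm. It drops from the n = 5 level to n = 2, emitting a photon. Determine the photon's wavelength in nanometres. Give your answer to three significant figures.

E_1 = h²/(8m_eL²) = 2.670×10^-19 J, so ΔE = (5² − 2²)E_1 = 5.607×10^-18 J.
λ = hc/ΔE = (6.626×10^-34·2.998×10^8)/5.607×10^-18 = 3.54×10^-8 m = 35.4 nm.

λ = 35.4 nm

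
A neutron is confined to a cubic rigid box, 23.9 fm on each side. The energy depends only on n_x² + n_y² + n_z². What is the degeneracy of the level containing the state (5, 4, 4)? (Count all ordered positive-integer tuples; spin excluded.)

degeneracy = 6

The level has n_x² + n_y² + n_z² = 57. The ordered positive-integer solutions are (2, 2, 7), (2, 7, 2), (4, 4, 5), (4, 5, 4), (5, 4, 4), (7, 2, 2).
That gives 6 states.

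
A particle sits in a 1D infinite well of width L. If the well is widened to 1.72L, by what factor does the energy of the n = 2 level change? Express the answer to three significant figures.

0.338

E_n ∝ 1/L², so the energy scales by 1/1.72² = 0.338.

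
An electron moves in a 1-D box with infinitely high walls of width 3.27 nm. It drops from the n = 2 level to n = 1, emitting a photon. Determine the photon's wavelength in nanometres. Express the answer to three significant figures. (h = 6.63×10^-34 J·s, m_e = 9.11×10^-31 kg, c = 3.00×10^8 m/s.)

E_1 = h²/(8m_eL²) = 5.641×10^-21 J, so ΔE = (2² − 1²)E_1 = 1.692×10^-20 J.
λ = hc/ΔE = (6.63×10^-34·3.00×10^8)/1.692×10^-20 = 1.18×10^-5 m = 1.18×10^4 nm.

λ = 1.18×10^4 nm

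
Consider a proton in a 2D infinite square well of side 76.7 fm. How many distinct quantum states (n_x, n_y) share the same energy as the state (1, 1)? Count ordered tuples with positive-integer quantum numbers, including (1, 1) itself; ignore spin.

The level has n_x² + n_y² = 2. The ordered positive-integer solutions are (1, 1).
That gives 1 state.

degeneracy = 1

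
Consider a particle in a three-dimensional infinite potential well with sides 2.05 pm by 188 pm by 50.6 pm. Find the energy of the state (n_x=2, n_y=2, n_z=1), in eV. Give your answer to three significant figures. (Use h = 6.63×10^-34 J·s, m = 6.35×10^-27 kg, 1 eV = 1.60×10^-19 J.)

E = 51.5 eV

For a 3D rectangular well E = (h²/8m)·Σ n_i²/L_i² = (6.63×10^-34)²/(8·6.35×10^-27) · [2²/(2.05 pm)² + 2²/(188 pm)² + 1²/(50.6 pm)²].
Evaluating gives E = 8.240×10^-18 J = 51.5 eV.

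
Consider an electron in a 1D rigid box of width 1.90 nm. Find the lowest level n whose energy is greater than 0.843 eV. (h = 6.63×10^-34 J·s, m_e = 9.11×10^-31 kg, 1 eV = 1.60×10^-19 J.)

E_1 = h²/(8m_eL²) = 1.671×10^-20 J = 0.1044 eV.
Need n² > 0.843/0.1044 = 8.075, i.e. n > 2.842.
The smallest integer satisfying this is n = 3.

n = 3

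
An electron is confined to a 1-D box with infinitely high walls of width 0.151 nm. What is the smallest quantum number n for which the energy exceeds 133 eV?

n = 3

E_1 = h²/(8m_eL²) = 2.642×10^-18 J = 16.49 eV.
Need n² > 133/16.49 = 8.065, i.e. n > 2.840.
The smallest integer satisfying this is n = 3.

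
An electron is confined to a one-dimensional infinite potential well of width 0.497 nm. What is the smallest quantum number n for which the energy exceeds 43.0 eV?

n = 6

E_1 = h²/(8m_eL²) = 2.439×10^-19 J = 1.522 eV.
Need n² > 43.0/1.522 = 28.25, i.e. n > 5.315.
The smallest integer satisfying this is n = 6.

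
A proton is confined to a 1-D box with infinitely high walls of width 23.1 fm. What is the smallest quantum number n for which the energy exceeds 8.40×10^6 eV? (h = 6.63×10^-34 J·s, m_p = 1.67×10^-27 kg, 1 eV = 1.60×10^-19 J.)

E_1 = h²/(8m_pL²) = 6.166×10^-14 J = 3.854×10^5 eV.
Need n² > 8.40×10^6/3.854×10^5 = 21.80, i.e. n > 4.669.
The smallest integer satisfying this is n = 5.

n = 5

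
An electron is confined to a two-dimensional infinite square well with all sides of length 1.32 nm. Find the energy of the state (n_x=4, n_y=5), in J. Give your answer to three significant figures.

E = 1.42×10^-18 J

For a 2D rectangular well E = (h²/8m_e)·Σ n_i²/L_i² = (6.626×10^-34)²/(8·9.109×10^-31) · [4²/(1.32 nm)² + 5²/(1.32 nm)²].
Evaluating gives E = 1.42×10^-18 J.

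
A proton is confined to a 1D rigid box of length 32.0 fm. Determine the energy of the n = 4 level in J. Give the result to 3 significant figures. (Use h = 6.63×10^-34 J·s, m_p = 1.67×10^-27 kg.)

E_4 = 5.14×10^-13 J

For an infinite well E_n = n²h²/(8m_pL²), so E_1 = h²/(8m_pL²) = (6.63×10^-34)²/(8·1.67×10^-27·(3.20×10^-14 m)²) = 3.213×10^-14 J.
Then E_4 = 4²·E_1 = 16·3.213×10^-14 J = 5.14×10^-13 J.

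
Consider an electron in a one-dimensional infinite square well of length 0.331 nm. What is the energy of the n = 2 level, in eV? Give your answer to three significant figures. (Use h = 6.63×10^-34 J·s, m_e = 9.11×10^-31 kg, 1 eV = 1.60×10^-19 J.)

For an infinite well E_n = n²h²/(8m_eL²), so E_1 = h²/(8m_eL²) = (6.63×10^-34)²/(8·9.11×10^-31·(3.31×10^-10 m)²) = 5.505×10^-19 J.
Then E_2 = 2²·E_1 = 4·5.505×10^-19 J = 2.202×10^-18 J.
Converting, E_2 = 2.202×10^-18 J / (1.60×10^-19 J/eV) = 13.8 eV.

E_2 = 13.8 eV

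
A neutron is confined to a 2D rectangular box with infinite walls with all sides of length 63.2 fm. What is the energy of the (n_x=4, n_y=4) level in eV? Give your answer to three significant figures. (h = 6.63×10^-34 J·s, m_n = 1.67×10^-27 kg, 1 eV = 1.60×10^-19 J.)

E = 1.65×10^6 eV

For a 2D rectangular well E = (h²/8m_n)·Σ n_i²/L_i² = (6.63×10^-34)²/(8·1.67×10^-27) · [4²/(63.2 fm)² + 4²/(63.2 fm)²].
Evaluating gives E = 2.636×10^-13 J = 1.65×10^6 eV.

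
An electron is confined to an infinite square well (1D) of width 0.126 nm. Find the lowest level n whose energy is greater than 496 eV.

E_1 = h²/(8m_eL²) = 3.795×10^-18 J = 23.69 eV.
Need n² > 496/23.69 = 20.94, i.e. n > 4.576.
The smallest integer satisfying this is n = 5.

n = 5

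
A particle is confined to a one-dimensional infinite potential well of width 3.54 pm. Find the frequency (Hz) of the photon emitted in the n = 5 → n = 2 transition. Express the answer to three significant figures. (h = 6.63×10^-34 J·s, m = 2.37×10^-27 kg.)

f = 5.86×10^16 Hz

E_1 = h²/(8mL²) = 1.850×10^-18 J and ΔE = (5² − 2²)E_1 = 3.885×10^-17 J.
f = ΔE/h = 3.885×10^-17/6.63×10^-34 = 5.86×10^16 Hz.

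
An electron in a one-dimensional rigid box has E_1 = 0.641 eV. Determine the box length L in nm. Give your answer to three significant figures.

L = 0.766 nm

From E_n = n²h²/(8m_eL²), L = n·h/√(8m_eE_n).
E_1 = 0.641 eV = 1.027×10^-19 J, so L = 1·6.626×10^-34/√(8·9.109×10^-31·1.027×10^-19) = 7.66×10^-10 m = 0.766 nm.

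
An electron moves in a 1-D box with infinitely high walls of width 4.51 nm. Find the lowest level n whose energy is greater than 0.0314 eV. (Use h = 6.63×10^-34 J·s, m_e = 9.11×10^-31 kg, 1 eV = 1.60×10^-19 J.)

n = 2

E_1 = h²/(8m_eL²) = 2.965×10^-21 J = 0.01853 eV.
Need n² > 0.0314/0.01853 = 1.695, i.e. n > 1.302.
The smallest integer satisfying this is n = 2.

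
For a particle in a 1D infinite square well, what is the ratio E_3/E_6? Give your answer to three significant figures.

E_n ∝ n², so E_3/E_6 = 3²/6² = 9/36 = 0.250.

0.250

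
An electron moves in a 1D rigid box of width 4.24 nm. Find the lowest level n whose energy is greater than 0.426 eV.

E_1 = h²/(8m_eL²) = 3.351×10^-21 J = 0.02092 eV.
Need n² > 0.426/0.02092 = 20.36, i.e. n > 4.512.
The smallest integer satisfying this is n = 5.

n = 5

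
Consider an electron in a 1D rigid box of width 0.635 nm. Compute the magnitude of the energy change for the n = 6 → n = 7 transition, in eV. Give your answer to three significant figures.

|ΔE| = 12.1 eV

E_1 = h²/(8m_eL²) = 1.494×10^-19 J.
|ΔE| = |6² − 7²|·E_1 = 13·1.494×10^-19 J = 1.942×10^-18 J = 12.1 eV.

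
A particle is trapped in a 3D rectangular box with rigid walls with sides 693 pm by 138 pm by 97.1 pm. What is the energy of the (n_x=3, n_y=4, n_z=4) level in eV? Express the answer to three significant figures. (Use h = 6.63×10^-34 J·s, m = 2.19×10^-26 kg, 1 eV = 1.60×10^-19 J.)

For a 3D rectangular well E = (h²/8m)·Σ n_i²/L_i² = (6.63×10^-34)²/(8·2.19×10^-26) · [3²/(693 pm)² + 4²/(138 pm)² + 4²/(97.1 pm)²].
Evaluating gives E = 6.413×10^-21 J = 0.0401 eV.

E = 0.0401 eV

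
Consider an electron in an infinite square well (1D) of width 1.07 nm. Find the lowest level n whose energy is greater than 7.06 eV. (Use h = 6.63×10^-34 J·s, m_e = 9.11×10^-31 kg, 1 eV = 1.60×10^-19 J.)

E_1 = h²/(8m_eL²) = 5.268×10^-20 J = 0.3293 eV.
Need n² > 7.06/0.3293 = 21.44, i.e. n > 4.630.
The smallest integer satisfying this is n = 5.

n = 5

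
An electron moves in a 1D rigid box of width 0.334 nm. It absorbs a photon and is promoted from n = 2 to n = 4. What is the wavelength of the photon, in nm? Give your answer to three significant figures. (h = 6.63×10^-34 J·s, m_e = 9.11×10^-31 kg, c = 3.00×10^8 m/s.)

E_1 = h²/(8m_eL²) = 5.407×10^-19 J, so ΔE = (4² − 2²)E_1 = 6.488×10^-18 J.
λ = hc/ΔE = (6.63×10^-34·3.00×10^8)/6.488×10^-18 = 3.07×10^-8 m = 30.7 nm.

λ = 30.7 nm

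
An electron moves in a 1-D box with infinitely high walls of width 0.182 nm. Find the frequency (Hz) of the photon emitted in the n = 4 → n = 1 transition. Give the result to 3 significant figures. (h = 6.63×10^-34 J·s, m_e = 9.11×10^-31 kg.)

E_1 = h²/(8m_eL²) = 1.821×10^-18 J and ΔE = (4² − 1²)E_1 = 2.732×10^-17 J.
f = ΔE/h = 2.732×10^-17/6.63×10^-34 = 4.12×10^16 Hz.

f = 4.12×10^16 Hz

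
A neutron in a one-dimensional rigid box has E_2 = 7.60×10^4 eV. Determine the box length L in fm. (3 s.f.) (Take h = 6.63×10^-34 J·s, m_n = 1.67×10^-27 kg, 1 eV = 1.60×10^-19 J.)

From E_n = n²h²/(8m_nL²), L = n·h/√(8m_nE_n).
E_2 = 7.60×10^4 eV = 1.216×10^-14 J, so L = 2·6.63×10^-34/√(8·1.67×10^-27·1.216×10^-14) = 1.04×10^-13 m = 104 fm.

L = 104 fm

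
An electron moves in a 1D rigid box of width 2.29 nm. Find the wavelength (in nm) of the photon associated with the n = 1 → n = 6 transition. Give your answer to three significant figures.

λ = 494 nm

E_1 = h²/(8m_eL²) = 1.149×10^-20 J, so ΔE = (6² − 1²)E_1 = 4.022×10^-19 J.
λ = hc/ΔE = (6.626×10^-34·2.998×10^8)/4.022×10^-19 = 4.94×10^-7 m = 494 nm.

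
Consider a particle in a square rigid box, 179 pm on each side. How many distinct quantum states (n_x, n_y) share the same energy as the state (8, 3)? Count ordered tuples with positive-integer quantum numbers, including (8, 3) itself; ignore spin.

The level has n_x² + n_y² = 73. The ordered positive-integer solutions are (3, 8), (8, 3).
That gives 2 states.

degeneracy = 2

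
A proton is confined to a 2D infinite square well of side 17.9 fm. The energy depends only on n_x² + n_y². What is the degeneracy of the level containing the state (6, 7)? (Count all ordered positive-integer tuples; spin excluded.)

degeneracy = 4

The level has n_x² + n_y² = 85. The ordered positive-integer solutions are (2, 9), (6, 7), (7, 6), (9, 2).
That gives 4 states.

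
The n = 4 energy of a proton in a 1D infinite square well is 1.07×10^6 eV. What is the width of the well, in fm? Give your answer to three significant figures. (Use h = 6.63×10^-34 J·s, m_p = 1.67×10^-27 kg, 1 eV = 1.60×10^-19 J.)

L = 55.5 fm

From E_n = n²h²/(8m_pL²), L = n·h/√(8m_pE_n).
E_4 = 1.07×10^6 eV = 1.712×10^-13 J, so L = 4·6.63×10^-34/√(8·1.67×10^-27·1.712×10^-13) = 5.55×10^-14 m = 55.5 fm.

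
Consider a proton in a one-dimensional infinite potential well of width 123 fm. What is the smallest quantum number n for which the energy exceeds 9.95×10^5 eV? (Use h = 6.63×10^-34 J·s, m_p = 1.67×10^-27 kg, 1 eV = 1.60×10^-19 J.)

n = 9

E_1 = h²/(8m_pL²) = 2.175×10^-15 J = 1.359×10^4 eV.
Need n² > 9.95×10^5/1.359×10^4 = 73.22, i.e. n > 8.557.
The smallest integer satisfying this is n = 9.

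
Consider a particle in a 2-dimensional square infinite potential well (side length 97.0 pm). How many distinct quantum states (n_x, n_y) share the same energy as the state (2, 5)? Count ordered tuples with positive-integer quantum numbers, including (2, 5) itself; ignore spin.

The level has n_x² + n_y² = 29. The ordered positive-integer solutions are (2, 5), (5, 2).
That gives 2 states.

degeneracy = 2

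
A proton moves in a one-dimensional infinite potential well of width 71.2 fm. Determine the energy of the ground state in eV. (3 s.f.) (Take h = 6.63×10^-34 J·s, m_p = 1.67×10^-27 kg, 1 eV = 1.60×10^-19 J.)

E_1 = 4.06×10^4 eV

For an infinite well E_n = n²h²/(8m_pL²), so E_1 = h²/(8m_pL²) = (6.63×10^-34)²/(8·1.67×10^-27·(7.12×10^-14 m)²) = 6.490×10^-15 J.
Converting, E_1 = 6.490×10^-15 J / (1.60×10^-19 J/eV) = 4.06×10^4 eV.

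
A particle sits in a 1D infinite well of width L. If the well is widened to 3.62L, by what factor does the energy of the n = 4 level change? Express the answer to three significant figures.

0.0763

E_n ∝ 1/L², so the energy scales by 1/3.62² = 0.0763.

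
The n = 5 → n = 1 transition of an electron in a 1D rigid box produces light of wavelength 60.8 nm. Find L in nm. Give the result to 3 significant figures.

L = 0.665 nm

The photon carries ΔE = hc/λ = 6.626×10^-34·2.998×10^8/6.08×10^-8 m = 3.267×10^-18 J.
Since ΔE = (5² − 1²)E_1, E_1 = 1.361×10^-19 J, and L = h/√(8m_eE_1) = 6.65×10^-10 m = 0.665 nm.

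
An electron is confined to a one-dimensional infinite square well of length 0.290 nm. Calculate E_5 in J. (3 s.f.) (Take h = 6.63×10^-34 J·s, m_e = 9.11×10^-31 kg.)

For an infinite well E_n = n²h²/(8m_eL²), so E_1 = h²/(8m_eL²) = (6.63×10^-34)²/(8·9.11×10^-31·(2.90×10^-10 m)²) = 7.172×10^-19 J.
Then E_5 = 5²·E_1 = 25·7.172×10^-19 J = 1.79×10^-17 J.

E_5 = 1.79×10^-17 J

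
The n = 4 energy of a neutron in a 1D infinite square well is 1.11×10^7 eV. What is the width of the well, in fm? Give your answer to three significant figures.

From E_n = n²h²/(8m_nL²), L = n·h/√(8m_nE_n).
E_4 = 1.11×10^7 eV = 1.778×10^-12 J, so L = 4·6.626×10^-34/√(8·1.675×10^-27·1.778×10^-12) = 1.72×10^-14 m = 17.2 fm.

L = 17.2 fm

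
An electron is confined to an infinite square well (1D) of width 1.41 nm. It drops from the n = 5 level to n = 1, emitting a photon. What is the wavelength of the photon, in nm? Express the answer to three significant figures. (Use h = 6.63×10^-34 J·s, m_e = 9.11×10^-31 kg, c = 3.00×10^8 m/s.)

λ = 273 nm

E_1 = h²/(8m_eL²) = 3.034×10^-20 J, so ΔE = (5² − 1²)E_1 = 7.282×10^-19 J.
λ = hc/ΔE = (6.63×10^-34·3.00×10^8)/7.282×10^-19 = 2.73×10^-7 m = 273 nm.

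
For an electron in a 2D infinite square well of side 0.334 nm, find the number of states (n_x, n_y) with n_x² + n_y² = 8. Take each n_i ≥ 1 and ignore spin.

The level has n_x² + n_y² = 8. The ordered positive-integer solutions are (2, 2).
That gives 1 state.

degeneracy = 1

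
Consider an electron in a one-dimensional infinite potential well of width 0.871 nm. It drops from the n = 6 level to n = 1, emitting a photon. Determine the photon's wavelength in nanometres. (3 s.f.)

E_1 = h²/(8m_eL²) = 7.942×10^-20 J, so ΔE = (6² − 1²)E_1 = 2.780×10^-18 J.
λ = hc/ΔE = (6.626×10^-34·2.998×10^8)/2.780×10^-18 = 7.15×10^-8 m = 71.5 nm.

λ = 71.5 nm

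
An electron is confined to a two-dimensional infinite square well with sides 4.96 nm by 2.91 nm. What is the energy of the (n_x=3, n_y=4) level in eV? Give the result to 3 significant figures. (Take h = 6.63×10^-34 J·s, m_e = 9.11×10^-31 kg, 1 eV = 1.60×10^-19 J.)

E = 0.850 eV

For a 2D rectangular well E = (h²/8m_e)·Σ n_i²/L_i² = (6.63×10^-34)²/(8·9.11×10^-31) · [3²/(4.96 nm)² + 4²/(2.91 nm)²].
Evaluating gives E = 1.360×10^-19 J = 0.850 eV.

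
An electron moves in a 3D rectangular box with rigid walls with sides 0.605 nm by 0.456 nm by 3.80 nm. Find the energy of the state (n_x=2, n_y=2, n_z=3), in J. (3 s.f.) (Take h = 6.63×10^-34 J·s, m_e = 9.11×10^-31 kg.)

For a 3D rectangular well E = (h²/8m_e)·Σ n_i²/L_i² = (6.63×10^-34)²/(8·9.11×10^-31) · [2²/(0.605 nm)² + 2²/(0.456 nm)² + 3²/(3.80 nm)²].
Evaluating gives E = 1.86×10^-18 J.

E = 1.86×10^-18 J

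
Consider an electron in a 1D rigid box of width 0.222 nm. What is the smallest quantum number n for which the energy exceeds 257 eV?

n = 6

E_1 = h²/(8m_eL²) = 1.222×10^-18 J = 7.628 eV.
Need n² > 257/7.628 = 33.69, i.e. n > 5.804.
The smallest integer satisfying this is n = 6.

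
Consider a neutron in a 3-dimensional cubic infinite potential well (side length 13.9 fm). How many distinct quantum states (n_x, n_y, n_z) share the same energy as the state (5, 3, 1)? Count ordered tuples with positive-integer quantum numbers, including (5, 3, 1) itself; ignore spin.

The level has n_x² + n_y² + n_z² = 35. The ordered positive-integer solutions are (1, 3, 5), (1, 5, 3), (3, 1, 5), (3, 5, 1), (5, 1, 3), (5, 3, 1).
That gives 6 states.

degeneracy = 6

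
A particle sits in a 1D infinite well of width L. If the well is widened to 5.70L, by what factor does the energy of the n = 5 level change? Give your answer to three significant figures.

E_n ∝ 1/L², so the energy scales by 1/5.70² = 0.0308.

0.0308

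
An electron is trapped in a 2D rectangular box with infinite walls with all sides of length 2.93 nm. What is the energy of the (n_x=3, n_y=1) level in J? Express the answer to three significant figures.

For a 2D rectangular well E = (h²/8m_e)·Σ n_i²/L_i² = (6.626×10^-34)²/(8·9.109×10^-31) · [3²/(2.93 nm)² + 1²/(2.93 nm)²].
Evaluating gives E = 7.02×10^-20 J.

E = 7.02×10^-20 J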